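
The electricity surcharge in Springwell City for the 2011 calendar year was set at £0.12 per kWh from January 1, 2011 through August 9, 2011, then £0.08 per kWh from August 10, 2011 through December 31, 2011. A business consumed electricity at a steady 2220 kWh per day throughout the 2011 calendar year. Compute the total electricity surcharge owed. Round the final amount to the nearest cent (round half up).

January 1 – August 9, 2011: 221 days × 2220 kWh/day = 490,620 kWh at £0.12/kWh → £58874.40
August 10 – December 31, 2011: 144 days × 2220 kWh/day = 319,680 kWh at £0.08/kWh → £25574.40

£84448.80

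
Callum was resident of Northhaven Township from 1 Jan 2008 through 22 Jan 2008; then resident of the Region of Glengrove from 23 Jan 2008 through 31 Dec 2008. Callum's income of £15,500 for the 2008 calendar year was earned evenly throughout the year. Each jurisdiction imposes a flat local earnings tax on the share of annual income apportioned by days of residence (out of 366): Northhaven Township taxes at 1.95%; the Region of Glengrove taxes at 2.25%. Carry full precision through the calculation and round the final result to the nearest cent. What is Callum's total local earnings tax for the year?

Northhaven Township, 1 Jan – 22 Jan 2008: 22 days → £15,500 × 1.95% × 22/366 = £18.1680
The Region of Glengrove, 23 Jan – 31 Dec 2008: 344 days → £15,500 × 2.25% × 344/366 = £327.7869
Total = £345.9549

£345.95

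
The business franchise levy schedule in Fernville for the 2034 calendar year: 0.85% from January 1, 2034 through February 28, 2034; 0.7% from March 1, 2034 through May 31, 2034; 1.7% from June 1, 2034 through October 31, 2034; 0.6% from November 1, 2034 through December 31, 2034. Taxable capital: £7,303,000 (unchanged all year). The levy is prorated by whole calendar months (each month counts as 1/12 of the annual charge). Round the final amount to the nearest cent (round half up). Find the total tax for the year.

£82,158.75

January 1 – February 28, 2034: 2 months at 0.85% → £7,303,000 × 0.85% × 2/12 = £10,345.9167
March 1 – May 31, 2034: 3 months at 0.7% → £7,303,000 × 0.7% × 3/12 = £12,780.2500
June 1 – October 31, 2034: 5 months at 1.7% → £7,303,000 × 1.7% × 5/12 = £51,729.5833
November 1 – December 31, 2034: 2 months at 0.6% → £7,303,000 × 0.6% × 2/12 = £7,303.0000
Total = £82,158.7500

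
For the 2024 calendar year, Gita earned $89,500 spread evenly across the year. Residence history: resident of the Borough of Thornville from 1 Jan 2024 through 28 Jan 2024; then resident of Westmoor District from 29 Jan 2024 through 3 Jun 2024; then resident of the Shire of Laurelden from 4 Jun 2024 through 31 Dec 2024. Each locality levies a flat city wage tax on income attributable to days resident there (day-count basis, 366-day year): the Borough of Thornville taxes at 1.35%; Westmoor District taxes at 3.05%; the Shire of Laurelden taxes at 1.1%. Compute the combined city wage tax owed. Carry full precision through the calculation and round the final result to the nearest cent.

The Borough of Thornville, 1 Jan – 28 Jan 2024: 28 days → $89,500 × 1.35% × 28/366 = $92.4344
Westmoor District, 29 Jan – 3 Jun 2024: 127 days → $89,500 × 3.05% × 127/366 = $947.2083
The Shire of Laurelden, 4 Jun – 31 Dec 2024: 211 days → $89,500 × 1.1% × 211/366 = $567.5669
Total = $1,607.2097

$1,607.21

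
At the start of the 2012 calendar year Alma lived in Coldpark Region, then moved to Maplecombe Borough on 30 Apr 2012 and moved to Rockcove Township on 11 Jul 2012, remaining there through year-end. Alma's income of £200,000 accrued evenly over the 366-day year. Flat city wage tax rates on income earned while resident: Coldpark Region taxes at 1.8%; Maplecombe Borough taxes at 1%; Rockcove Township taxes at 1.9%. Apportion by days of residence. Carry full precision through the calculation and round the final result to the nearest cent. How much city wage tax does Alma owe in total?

£3,380.33

Coldpark Region, 1 Jan – 29 Apr 2012: 120 days → £200,000 × 1.8% × 120/366 = £1,180.3279
Maplecombe Borough, 30 Apr – 10 Jul 2012: 72 days → £200,000 × 1% × 72/366 = £393.4426
Rockcove Township, 11 Jul – 31 Dec 2012: 174 days → £200,000 × 1.9% × 174/366 = £1,806.5574
Total = £3,380.3279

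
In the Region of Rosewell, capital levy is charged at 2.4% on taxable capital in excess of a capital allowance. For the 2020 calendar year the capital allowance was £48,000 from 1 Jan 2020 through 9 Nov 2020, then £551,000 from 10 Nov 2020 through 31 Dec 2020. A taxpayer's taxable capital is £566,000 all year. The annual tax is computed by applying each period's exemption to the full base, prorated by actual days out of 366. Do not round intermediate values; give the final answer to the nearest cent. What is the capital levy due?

1 Jan – 9 Nov 2020: 314 days, exemption £48,000 → (£566,000 − £48,000) × 2.4% × 314/366 = £10,665.7049
10 Nov – 31 Dec 2020: 52 days, exemption £551,000 → (£566,000 − £551,000) × 2.4% × 52/366 = £51.1475
Total = £10,716.8525

£10,716.85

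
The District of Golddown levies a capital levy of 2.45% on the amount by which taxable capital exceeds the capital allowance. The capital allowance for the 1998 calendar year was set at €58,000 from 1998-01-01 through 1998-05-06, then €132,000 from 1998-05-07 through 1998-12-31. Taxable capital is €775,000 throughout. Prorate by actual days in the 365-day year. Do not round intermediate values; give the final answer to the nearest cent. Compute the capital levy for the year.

1998-01-01 to 1998-05-06: 126 days, exemption €58,000 → (€775,000 − €58,000) × 2.45% × 126/365 = €6,064.0521
1998-05-07 to 1998-12-31: 239 days, exemption €132,000 → (€775,000 − €132,000) × 2.45% × 239/365 = €10,315.3055
Total = €16,379.3575

€16,379.36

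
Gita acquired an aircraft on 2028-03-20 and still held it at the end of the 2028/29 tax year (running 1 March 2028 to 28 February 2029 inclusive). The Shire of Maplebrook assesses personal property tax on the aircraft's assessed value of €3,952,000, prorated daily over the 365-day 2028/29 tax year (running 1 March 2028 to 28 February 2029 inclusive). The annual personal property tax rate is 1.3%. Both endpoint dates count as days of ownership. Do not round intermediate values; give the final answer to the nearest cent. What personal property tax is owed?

Days held (2028-03-20 to 2029-02-28): 346 out of 365
Tax = €3,952,000 × 1.3% × 346/365 = €48,701.6329

€48,701.63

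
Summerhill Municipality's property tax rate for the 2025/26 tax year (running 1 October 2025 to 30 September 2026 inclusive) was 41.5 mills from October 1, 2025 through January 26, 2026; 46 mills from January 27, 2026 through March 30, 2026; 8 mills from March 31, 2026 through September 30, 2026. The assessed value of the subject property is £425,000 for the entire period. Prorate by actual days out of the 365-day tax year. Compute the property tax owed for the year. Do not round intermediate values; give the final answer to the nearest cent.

£10,790.34

October 1, 2025 – January 26, 2026: 118 days at 41.5 mills → £425,000 × 4.15% × 118/365 = £5,701.9863
January 27 – March 30, 2026: 63 days at 46 mills → £425,000 × 4.6% × 63/365 = £3,374.3836
March 31 – September 30, 2026: 184 days at 8 mills → £425,000 × 0.8% × 184/365 = £1,713.9726
Total = £10,790.3425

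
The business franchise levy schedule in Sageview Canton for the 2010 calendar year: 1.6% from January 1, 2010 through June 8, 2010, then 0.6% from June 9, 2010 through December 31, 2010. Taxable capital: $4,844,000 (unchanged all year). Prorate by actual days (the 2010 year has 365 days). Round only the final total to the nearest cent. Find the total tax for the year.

January 1 – June 8, 2010: 159 days at 1.6% → $4,844,000 × 1.6% × 159/365 = $33,762.0164
June 9 – December 31, 2010: 206 days at 0.6% → $4,844,000 × 0.6% × 206/365 = $16,403.2438
Total = $50,165.2603

$50,165.26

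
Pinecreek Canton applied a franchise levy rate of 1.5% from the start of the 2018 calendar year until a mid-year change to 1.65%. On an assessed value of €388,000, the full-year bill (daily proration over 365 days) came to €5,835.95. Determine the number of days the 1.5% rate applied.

Let d = days at the first rate; then 365 − d days at the second rate.
€388,000 × [1.5%·d + 1.65%·(365−d)] / 365 = €5,835.95
Solving gives d = 355, so the new rate took effect on December 22, 2018.

355 days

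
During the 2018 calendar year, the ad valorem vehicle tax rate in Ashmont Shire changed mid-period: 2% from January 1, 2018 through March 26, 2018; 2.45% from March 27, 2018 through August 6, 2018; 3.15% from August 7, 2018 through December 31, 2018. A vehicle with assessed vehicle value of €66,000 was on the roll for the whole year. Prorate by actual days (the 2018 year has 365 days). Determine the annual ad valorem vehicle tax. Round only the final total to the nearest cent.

January 1 – March 26, 2018: 85 days at 2% → €66,000 × 2% × 85/365 = €307.3973
March 27 – August 6, 2018: 133 days at 2.45% → €66,000 × 2.45% × 133/365 = €589.2082
August 7 – December 31, 2018: 147 days at 3.15% → €66,000 × 3.15% × 147/365 = €837.2959
Total = €1,733.9014

€1,733.90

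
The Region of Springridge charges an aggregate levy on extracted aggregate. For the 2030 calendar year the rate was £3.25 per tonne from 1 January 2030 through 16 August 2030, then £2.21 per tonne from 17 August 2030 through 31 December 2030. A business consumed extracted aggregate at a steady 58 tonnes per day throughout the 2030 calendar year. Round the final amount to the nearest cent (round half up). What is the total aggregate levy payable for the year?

1 January – 16 August 2030: 228 days × 58 tonnes/day = 13,224 tonnes at £3.25/tonne → £42,978.00
17 August – 31 December 2030: 137 days × 58 tonnes/day = 7,946 tonnes at £2.21/tonne → £17,560.66

£60,538.66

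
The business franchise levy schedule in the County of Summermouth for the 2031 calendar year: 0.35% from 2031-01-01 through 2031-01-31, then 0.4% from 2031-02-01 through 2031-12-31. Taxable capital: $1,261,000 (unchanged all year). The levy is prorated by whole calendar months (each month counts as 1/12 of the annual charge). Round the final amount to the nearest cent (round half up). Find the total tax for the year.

$4,991.46

2031-01-01 to 2031-01-31: 1 month at 0.35% → $1,261,000 × 0.35% × 1/12 = $367.7917
2031-02-01 to 2031-12-31: 11 months at 0.4% → $1,261,000 × 0.4% × 11/12 = $4,623.6667
Total = $4,991.4583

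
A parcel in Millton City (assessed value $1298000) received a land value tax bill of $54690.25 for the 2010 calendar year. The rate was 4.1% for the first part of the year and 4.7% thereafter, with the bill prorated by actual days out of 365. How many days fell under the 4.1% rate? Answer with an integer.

296 days

Let d = days at the first rate; then 365 − d days at the second rate.
$1298000 × [4.1%·d + 4.7%·(365−d)] / 365 = $54690.25
Solving gives d = 296, so the new rate took effect on October 24, 2010.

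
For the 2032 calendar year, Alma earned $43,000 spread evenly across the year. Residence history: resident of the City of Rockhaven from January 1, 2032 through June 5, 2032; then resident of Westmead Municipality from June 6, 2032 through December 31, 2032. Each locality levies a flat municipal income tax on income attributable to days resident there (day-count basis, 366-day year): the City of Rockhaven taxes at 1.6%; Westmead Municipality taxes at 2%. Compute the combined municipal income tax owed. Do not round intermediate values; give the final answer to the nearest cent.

The City of Rockhaven, January 1 – June 5, 2032: 157 days → $43,000 × 1.6% × 157/366 = $295.1257
Westmead Municipality, June 6 – December 31, 2032: 209 days → $43,000 × 2% × 209/366 = $491.0929
Total = $786.2186

$786.22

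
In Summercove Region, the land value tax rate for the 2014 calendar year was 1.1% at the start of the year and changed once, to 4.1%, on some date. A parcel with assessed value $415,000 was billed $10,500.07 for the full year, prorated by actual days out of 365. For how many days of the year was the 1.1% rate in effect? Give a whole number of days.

Let d = days at the first rate; then 365 − d days at the second rate.
$415,000 × [1.1%·d + 4.1%·(365−d)] / 365 = $10,500.07
Solving gives d = 191, so the new rate took effect on 11 Jul 2014.

191 days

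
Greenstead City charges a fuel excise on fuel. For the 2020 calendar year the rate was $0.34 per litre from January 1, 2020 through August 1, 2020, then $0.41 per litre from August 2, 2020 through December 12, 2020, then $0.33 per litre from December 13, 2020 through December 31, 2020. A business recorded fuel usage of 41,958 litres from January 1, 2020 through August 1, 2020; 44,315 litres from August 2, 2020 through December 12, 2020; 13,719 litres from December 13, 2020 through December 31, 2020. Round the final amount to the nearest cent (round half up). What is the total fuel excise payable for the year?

January 1 – August 1, 2020: 41,958 litres at $0.34/litre → $14,265.72
August 2 – December 12, 2020: 44,315 litres at $0.41/litre → $18,169.15
December 13 – December 31, 2020: 13,719 litres at $0.33/litre → $4,527.27

$36,962.14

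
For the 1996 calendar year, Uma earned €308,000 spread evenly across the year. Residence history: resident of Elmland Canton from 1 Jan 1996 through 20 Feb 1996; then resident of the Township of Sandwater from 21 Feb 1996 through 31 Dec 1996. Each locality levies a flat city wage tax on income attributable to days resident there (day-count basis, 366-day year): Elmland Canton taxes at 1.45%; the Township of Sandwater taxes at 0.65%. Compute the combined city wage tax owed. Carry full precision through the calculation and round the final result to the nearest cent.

€2,345.34

Elmland Canton, 1 Jan – 20 Feb 1996: 51 days → €308,000 × 1.45% × 51/366 = €622.3115
The Township of Sandwater, 21 Feb – 31 Dec 1996: 315 days → €308,000 × 0.65% × 315/366 = €1,723.0328
Total = €2,345.3443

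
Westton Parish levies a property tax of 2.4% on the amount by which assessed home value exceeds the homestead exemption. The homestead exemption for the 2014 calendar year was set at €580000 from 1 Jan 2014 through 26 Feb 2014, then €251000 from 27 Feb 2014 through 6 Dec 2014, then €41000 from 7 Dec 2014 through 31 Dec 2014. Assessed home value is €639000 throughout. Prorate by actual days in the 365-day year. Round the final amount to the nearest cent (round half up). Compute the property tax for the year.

€8424.13

1 Jan – 26 Feb 2014: 57 days, exemption €580000 → (€639000 − €580000) × 2.4% × 57/365 = €221.1288
27 Feb – 6 Dec 2014: 283 days, exemption €251000 → (€639000 − €251000) × 2.4% × 283/365 = €7219.9890
7 Dec – 31 Dec 2014: 25 days, exemption €41000 → (€639000 − €41000) × 2.4% × 25/365 = €983.0137
Total = €8424.1315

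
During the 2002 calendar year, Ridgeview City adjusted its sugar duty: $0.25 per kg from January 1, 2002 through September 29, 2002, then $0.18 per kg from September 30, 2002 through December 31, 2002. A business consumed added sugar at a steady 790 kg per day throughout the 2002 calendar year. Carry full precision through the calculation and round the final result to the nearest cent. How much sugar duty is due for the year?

$66,944.60

January 1 – September 29, 2002: 272 days × 790 kg/day = 214,880 kg at $0.25/kg → $53,720.00
September 30 – December 31, 2002: 93 days × 790 kg/day = 73,470 kg at $0.18/kg → $13,224.60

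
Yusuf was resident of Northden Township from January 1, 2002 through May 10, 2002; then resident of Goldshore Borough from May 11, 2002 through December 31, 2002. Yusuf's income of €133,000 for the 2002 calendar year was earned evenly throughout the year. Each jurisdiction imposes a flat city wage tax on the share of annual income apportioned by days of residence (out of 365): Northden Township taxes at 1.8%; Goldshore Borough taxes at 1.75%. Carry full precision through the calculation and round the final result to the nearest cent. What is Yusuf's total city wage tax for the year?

Northden Township, January 1 – May 10, 2002: 130 days → €133,000 × 1.8% × 130/365 = €852.6575
Goldshore Borough, May 11 – December 31, 2002: 235 days → €133,000 × 1.75% × 235/365 = €1,498.5274
Total = €2,351.1849

€2,351.18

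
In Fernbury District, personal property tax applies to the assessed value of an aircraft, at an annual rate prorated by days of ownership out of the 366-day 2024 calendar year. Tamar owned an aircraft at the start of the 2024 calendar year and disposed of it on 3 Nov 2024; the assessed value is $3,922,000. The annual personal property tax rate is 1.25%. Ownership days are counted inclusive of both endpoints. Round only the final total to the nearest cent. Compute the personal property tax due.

Days held (1 Jan – 3 Nov 2024): 308 out of 366
Tax = $3,922,000 × 1.25% × 308/366 = $41,256.0109

$41,256.01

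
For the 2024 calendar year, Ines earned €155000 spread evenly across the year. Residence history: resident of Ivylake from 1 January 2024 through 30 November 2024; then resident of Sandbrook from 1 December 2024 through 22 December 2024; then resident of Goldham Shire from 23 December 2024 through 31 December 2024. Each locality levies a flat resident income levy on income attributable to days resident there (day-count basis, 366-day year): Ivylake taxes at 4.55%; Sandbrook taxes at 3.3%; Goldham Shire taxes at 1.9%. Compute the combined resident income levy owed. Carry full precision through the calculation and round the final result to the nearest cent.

€6835.03

Ivylake, 1 January – 30 November 2024: 335 days → €155000 × 4.55% × 335/366 = €6455.1571
Sandbrook, 1 December – 22 December 2024: 22 days → €155000 × 3.3% × 22/366 = €307.4590
Goldham Shire, 23 December – 31 December 2024: 9 days → €155000 × 1.9% × 9/366 = €72.4180
Total = €6835.0342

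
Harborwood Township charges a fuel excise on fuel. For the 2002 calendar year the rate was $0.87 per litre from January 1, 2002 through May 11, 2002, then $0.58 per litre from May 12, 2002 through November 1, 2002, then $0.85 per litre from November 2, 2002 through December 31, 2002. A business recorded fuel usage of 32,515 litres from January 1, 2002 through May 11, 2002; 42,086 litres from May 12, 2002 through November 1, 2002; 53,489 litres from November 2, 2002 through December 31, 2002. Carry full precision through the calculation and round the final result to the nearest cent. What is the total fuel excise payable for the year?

January 1 – May 11, 2002: 32,515 litres at $0.87/litre → $28,288.05
May 12 – November 1, 2002: 42,086 litres at $0.58/litre → $24,409.88
November 2 – December 31, 2002: 53,489 litres at $0.85/litre → $45,465.65

$98,163.58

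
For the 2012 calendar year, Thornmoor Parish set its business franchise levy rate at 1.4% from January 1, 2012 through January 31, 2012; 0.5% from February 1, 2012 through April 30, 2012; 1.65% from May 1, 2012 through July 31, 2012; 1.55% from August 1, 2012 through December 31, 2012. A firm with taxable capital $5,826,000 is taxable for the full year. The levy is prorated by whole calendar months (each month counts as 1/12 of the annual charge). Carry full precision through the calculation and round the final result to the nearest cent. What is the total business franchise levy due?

$75,738.00

January 1 – January 31, 2012: 1 month at 1.4% → $5,826,000 × 1.4% × 1/12 = $6,797.0000
February 1 – April 30, 2012: 3 months at 0.5% → $5,826,000 × 0.5% × 3/12 = $7,282.5000
May 1 – July 31, 2012: 3 months at 1.65% → $5,826,000 × 1.65% × 3/12 = $24,032.2500
August 1 – December 31, 2012: 5 months at 1.55% → $5,826,000 × 1.55% × 5/12 = $37,626.2500
Total = $75,738.0000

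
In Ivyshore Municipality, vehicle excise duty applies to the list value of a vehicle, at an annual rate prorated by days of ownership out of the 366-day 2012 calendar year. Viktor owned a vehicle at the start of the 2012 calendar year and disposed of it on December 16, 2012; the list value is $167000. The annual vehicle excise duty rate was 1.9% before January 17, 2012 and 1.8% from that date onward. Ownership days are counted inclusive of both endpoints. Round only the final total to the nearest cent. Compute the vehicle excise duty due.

January 1 – January 16, 2012: 16 days at 1.9% → $167000 × 1.9% × 16/366 = $138.7104
January 17 – December 16, 2012: 335 days at 1.8% → $167000 × 1.8% × 335/366 = $2751.3934
Total = $2890.1038

$2890.10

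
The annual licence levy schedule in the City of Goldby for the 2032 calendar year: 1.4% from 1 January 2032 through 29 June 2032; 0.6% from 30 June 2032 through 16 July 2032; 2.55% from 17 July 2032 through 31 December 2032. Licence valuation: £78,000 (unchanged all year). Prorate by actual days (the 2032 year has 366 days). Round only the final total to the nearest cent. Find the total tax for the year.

1 January – 29 June 2032: 181 days at 1.4% → £78,000 × 1.4% × 181/366 = £540.0328
30 June – 16 July 2032: 17 days at 0.6% → £78,000 × 0.6% × 17/366 = £21.7377
17 July – 31 December 2032: 168 days at 2.55% → £78,000 × 2.55% × 168/366 = £912.9836
Total = £1,474.7541

£1,474.75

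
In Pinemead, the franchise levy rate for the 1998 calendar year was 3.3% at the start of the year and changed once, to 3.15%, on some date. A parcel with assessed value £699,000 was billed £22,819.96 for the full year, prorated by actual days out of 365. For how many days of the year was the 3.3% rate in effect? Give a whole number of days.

Let d = days at the first rate; then 365 − d days at the second rate.
£699,000 × [3.3%·d + 3.15%·(365−d)] / 365 = £22,819.96
Solving gives d = 279, so the new rate took effect on October 7, 1998.

279 days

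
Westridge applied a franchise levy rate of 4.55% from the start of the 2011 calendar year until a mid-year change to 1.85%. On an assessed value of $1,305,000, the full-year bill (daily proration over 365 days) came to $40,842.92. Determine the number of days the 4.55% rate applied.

Let d = days at the first rate; then 365 − d days at the second rate.
$1,305,000 × [4.55%·d + 1.85%·(365−d)] / 365 = $40,842.92
Solving gives d = 173, so the new rate took effect on 23 June 2011.

173 days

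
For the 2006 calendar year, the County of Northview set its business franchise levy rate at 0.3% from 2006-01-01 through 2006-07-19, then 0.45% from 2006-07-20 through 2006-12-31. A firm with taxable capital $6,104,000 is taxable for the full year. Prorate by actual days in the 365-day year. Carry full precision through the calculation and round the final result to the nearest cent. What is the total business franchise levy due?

2006-01-01 to 2006-07-19: 200 days at 0.3% → $6,104,000 × 0.3% × 200/365 = $10,033.9726
2006-07-20 to 2006-12-31: 165 days at 0.45% → $6,104,000 × 0.45% × 165/365 = $12,417.0411
Total = $22,451.0137

$22,451.01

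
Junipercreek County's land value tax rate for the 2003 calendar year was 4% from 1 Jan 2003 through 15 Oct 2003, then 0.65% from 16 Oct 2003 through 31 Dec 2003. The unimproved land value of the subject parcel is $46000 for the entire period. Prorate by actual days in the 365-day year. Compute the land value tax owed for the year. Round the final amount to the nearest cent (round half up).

$1514.91

1 Jan – 15 Oct 2003: 288 days at 4% → $46000 × 4% × 288/365 = $1451.8356
16 Oct – 31 Dec 2003: 77 days at 0.65% → $46000 × 0.65% × 77/365 = $63.0767
Total = $1514.9123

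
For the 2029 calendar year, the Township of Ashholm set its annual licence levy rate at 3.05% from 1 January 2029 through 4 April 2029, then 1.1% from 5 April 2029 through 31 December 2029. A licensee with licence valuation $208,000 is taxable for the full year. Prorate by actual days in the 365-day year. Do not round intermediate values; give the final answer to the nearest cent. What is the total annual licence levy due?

1 January – 4 April 2029: 94 days at 3.05% → $208,000 × 3.05% × 94/365 = $1,633.7973
5 April – 31 December 2029: 271 days at 1.1% → $208,000 × 1.1% × 271/365 = $1,698.7616
Total = $3,332.5589

$3,332.56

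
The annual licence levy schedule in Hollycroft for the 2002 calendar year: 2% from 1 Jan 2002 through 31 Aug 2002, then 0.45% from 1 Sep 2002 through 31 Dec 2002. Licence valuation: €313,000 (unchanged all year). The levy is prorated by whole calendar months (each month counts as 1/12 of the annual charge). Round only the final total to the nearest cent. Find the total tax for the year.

€4,642.83

1 Jan – 31 Aug 2002: 8 months at 2% → €313,000 × 2% × 8/12 = €4,173.3333
1 Sep – 31 Dec 2002: 4 months at 0.45% → €313,000 × 0.45% × 4/12 = €469.5000
Total = €4,642.8333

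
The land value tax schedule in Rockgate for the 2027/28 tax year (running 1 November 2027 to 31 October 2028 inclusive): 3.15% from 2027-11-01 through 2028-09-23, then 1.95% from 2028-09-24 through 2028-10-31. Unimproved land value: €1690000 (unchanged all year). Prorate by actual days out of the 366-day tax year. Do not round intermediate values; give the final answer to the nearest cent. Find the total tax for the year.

2027-11-01 to 2028-09-23: 328 days at 3.15% → €1690000 × 3.15% × 328/366 = €47707.8689
2028-09-24 to 2028-10-31: 38 days at 1.95% → €1690000 × 1.95% × 38/366 = €3421.5574
Total = €51129.4262

€51129.43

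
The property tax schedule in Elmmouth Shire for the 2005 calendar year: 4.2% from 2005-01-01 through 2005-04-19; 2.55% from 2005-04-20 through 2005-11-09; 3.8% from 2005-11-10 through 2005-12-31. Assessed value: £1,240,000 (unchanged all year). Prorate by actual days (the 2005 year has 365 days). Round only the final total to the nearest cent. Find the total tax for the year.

£39,938.19

2005-01-01 to 2005-04-19: 109 days at 4.2% → £1,240,000 × 4.2% × 109/365 = £15,552.6575
2005-04-20 to 2005-11-09: 204 days at 2.55% → £1,240,000 × 2.55% × 204/365 = £17,672.5479
2005-11-10 to 2005-12-31: 52 days at 3.8% → £1,240,000 × 3.8% × 52/365 = £6,712.9863
Total = £39,938.1918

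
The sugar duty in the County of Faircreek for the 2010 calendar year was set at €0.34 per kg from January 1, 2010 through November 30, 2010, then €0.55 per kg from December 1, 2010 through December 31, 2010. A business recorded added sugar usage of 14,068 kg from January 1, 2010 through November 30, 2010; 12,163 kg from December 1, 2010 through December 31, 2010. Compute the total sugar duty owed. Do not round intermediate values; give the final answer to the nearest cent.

€11,472.77

January 1 – November 30, 2010: 14,068 kg at €0.34/kg → €4,783.12
December 1 – December 31, 2010: 12,163 kg at €0.55/kg → €6,689.65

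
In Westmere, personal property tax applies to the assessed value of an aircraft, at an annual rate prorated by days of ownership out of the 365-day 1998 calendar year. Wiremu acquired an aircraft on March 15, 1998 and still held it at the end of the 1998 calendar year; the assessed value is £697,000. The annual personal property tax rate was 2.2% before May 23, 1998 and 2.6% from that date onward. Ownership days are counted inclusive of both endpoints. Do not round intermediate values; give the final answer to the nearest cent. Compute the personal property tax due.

March 15 – May 22, 1998: 69 days at 2.2% → £697,000 × 2.2% × 69/365 = £2,898.7562
May 23 – December 31, 1998: 223 days at 2.6% → £697,000 × 2.6% × 223/365 = £11,071.7973
Total = £13,970.5534

£13,970.55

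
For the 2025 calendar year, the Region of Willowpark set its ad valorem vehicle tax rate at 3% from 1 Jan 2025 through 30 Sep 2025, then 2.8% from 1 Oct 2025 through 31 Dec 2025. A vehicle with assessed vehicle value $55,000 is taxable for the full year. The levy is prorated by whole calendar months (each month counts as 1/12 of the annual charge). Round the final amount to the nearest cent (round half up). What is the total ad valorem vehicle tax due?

1 Jan – 30 Sep 2025: 9 months at 3% → $55,000 × 3% × 9/12 = $1,237.5000
1 Oct – 31 Dec 2025: 3 months at 2.8% → $55,000 × 2.8% × 3/12 = $385.0000
Total = $1,622.5000

$1,622.50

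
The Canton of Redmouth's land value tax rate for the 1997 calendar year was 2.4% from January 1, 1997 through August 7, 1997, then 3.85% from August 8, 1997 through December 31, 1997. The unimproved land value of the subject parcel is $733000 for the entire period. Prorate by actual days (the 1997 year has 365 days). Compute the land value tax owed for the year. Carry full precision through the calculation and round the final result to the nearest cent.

$21843.40

January 1 – August 7, 1997: 219 days at 2.4% → $733000 × 2.4% × 219/365 = $10555.2000
August 8 – December 31, 1997: 146 days at 3.85% → $733000 × 3.85% × 146/365 = $11288.2000
Total = $21843.4000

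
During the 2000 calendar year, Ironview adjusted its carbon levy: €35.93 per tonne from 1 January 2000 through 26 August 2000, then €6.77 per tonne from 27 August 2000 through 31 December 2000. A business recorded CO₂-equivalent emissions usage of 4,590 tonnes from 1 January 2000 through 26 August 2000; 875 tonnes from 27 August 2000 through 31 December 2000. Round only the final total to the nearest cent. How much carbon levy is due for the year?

1 January – 26 August 2000: 4,590 tonnes at €35.93/tonne → €164,918.70
27 August – 31 December 2000: 875 tonnes at €6.77/tonne → €5,923.75

€170,842.45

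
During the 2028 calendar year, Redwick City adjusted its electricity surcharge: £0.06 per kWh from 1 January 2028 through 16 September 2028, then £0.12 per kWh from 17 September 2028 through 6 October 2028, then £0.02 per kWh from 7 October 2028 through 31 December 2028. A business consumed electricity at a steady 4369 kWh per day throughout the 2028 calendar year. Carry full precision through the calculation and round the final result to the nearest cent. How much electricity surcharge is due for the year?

1 January – 16 September 2028: 260 days × 4369 kWh/day = 1,135,940 kWh at £0.06/kWh → £68156.40
17 September – 6 October 2028: 20 days × 4369 kWh/day = 87,380 kWh at £0.12/kWh → £10485.60
7 October – 31 December 2028: 86 days × 4369 kWh/day = 375,734 kWh at £0.02/kWh → £7514.68

£86156.68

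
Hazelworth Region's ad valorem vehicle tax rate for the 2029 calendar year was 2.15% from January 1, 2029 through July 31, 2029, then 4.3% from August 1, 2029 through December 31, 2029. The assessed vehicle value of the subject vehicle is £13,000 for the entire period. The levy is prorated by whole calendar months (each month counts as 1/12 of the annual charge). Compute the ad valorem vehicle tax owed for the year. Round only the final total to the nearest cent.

£395.96

January 1 – July 31, 2029: 7 months at 2.15% → £13,000 × 2.15% × 7/12 = £163.0417
August 1 – December 31, 2029: 5 months at 4.3% → £13,000 × 4.3% × 5/12 = £232.9167
Total = £395.9583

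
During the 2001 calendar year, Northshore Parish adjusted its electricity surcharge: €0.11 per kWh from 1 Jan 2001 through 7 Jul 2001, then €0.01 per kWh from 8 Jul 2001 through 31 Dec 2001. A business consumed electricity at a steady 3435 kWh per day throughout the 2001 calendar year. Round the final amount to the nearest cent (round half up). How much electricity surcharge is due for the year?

1 Jan – 7 Jul 2001: 188 days × 3435 kWh/day = 645,780 kWh at €0.11/kWh → €71035.80
8 Jul – 31 Dec 2001: 177 days × 3435 kWh/day = 607,995 kWh at €0.01/kWh → €6079.95

€77115.75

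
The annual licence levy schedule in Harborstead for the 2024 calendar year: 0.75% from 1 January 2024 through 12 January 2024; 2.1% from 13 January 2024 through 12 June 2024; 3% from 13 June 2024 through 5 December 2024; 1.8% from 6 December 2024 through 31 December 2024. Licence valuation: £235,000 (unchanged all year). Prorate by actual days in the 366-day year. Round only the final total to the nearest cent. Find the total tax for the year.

£5,797.95

1 January – 12 January 2024: 12 days at 0.75% → £235,000 × 0.75% × 12/366 = £57.7869
13 January – 12 June 2024: 152 days at 2.1% → £235,000 × 2.1% × 152/366 = £2,049.5082
13 June – 5 December 2024: 176 days at 3% → £235,000 × 3% × 176/366 = £3,390.1639
6 December – 31 December 2024: 26 days at 1.8% → £235,000 × 1.8% × 26/366 = £300.4918
Total = £5,797.9508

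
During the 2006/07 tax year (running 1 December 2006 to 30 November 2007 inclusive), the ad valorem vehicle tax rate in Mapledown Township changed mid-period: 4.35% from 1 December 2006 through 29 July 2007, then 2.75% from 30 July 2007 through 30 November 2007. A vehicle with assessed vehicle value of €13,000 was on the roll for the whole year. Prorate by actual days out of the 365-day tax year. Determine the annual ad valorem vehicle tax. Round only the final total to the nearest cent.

1 December 2006 – 29 July 2007: 241 days at 4.35% → €13,000 × 4.35% × 241/365 = €373.3849
30 July – 30 November 2007: 124 days at 2.75% → €13,000 × 2.75% × 124/365 = €121.4521
Total = €494.8370

€494.84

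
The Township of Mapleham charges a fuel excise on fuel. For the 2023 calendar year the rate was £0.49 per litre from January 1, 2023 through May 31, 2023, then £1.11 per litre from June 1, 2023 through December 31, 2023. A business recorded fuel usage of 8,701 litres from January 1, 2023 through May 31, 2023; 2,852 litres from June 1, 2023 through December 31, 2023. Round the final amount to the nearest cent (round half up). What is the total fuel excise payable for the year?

£7,429.21

January 1 – May 31, 2023: 8,701 litres at £0.49/litre → £4,263.49
June 1 – December 31, 2023: 2,852 litres at £1.11/litre → £3,165.72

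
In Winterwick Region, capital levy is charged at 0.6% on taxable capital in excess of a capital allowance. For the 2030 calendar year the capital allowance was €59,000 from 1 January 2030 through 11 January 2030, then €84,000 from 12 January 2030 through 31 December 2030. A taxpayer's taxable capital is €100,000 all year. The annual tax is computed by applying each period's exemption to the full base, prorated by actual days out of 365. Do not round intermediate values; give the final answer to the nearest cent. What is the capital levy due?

€100.52

1 January – 11 January 2030: 11 days, exemption €59,000 → (€100,000 − €59,000) × 0.6% × 11/365 = €7.4137
12 January – 31 December 2030: 354 days, exemption €84,000 → (€100,000 − €84,000) × 0.6% × 354/365 = €93.1068
Total = €100.5205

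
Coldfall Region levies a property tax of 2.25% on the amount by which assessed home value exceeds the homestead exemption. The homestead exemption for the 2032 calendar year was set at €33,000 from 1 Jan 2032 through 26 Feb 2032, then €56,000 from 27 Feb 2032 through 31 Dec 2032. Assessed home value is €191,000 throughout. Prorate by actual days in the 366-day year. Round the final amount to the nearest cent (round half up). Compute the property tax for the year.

1 Jan – 26 Feb 2032: 57 days, exemption €33,000 → (€191,000 − €33,000) × 2.25% × 57/366 = €553.6475
27 Feb – 31 Dec 2032: 309 days, exemption €56,000 → (€191,000 − €56,000) × 2.25% × 309/366 = €2,564.4467
Total = €3,118.0943

€3,118.09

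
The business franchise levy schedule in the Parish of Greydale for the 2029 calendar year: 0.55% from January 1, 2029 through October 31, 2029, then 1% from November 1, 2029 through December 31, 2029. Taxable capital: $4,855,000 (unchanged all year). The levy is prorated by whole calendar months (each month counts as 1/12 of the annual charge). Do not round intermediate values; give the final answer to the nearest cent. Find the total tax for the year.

$30,343.75

January 1 – October 31, 2029: 10 months at 0.55% → $4,855,000 × 0.55% × 10/12 = $22,252.0833
November 1 – December 31, 2029: 2 months at 1% → $4,855,000 × 1% × 2/12 = $8,091.6667
Total = $30,343.7500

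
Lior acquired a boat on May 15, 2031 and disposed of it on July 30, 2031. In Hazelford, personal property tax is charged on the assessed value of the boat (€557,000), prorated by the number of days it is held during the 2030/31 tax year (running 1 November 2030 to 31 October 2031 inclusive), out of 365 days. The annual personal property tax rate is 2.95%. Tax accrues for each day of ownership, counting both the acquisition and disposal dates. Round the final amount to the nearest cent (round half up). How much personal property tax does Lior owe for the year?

Days held (May 15 – July 30, 2031): 77 out of 365
Tax = €557,000 × 2.95% × 77/365 = €3,466.3712

€3,466.37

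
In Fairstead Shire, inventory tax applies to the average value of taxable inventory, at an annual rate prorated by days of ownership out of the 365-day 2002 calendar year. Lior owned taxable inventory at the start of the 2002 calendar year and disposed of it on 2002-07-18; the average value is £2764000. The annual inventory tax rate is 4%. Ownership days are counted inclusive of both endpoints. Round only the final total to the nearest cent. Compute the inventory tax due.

Days held (2002-01-01 to 2002-07-18): 199 out of 365
Tax = £2764000 × 4% × 199/365 = £60277.9178

£60277.92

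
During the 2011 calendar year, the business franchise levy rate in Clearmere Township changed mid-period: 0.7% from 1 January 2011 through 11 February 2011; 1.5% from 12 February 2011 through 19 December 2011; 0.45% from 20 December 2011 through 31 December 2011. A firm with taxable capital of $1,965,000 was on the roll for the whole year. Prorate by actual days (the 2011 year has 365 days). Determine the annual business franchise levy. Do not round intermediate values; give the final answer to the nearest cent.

1 January – 11 February 2011: 42 days at 0.7% → $1,965,000 × 0.7% × 42/365 = $1,582.7671
12 February – 19 December 2011: 311 days at 1.5% → $1,965,000 × 1.5% × 311/365 = $25,114.3151
20 December – 31 December 2011: 12 days at 0.45% → $1,965,000 × 0.45% × 12/365 = $290.7123
Total = $26,987.7945

$26,987.79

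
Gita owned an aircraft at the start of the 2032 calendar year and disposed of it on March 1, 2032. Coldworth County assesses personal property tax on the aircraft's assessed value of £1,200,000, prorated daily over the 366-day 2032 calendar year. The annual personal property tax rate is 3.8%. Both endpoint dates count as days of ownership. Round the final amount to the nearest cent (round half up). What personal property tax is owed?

Days held (January 1 – March 1, 2032): 61 out of 366
Tax = £1,200,000 × 3.8% × 61/366 = £7,600.0000

£7,600.00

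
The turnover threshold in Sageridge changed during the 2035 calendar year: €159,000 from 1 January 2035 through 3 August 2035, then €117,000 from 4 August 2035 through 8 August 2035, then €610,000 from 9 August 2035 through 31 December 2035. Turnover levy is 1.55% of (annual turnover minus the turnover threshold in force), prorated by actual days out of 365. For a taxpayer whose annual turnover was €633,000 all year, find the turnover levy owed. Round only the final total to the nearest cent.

1 January – 3 August 2035: 215 days, exemption €159,000 → (€633,000 − €159,000) × 1.55% × 215/365 = €4,327.6849
4 August – 8 August 2035: 5 days, exemption €117,000 → (€633,000 − €117,000) × 1.55% × 5/365 = €109.5616
9 August – 31 December 2035: 145 days, exemption €610,000 → (€633,000 − €610,000) × 1.55% × 145/365 = €141.6233
Total = €4,578.8699

€4,578.87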